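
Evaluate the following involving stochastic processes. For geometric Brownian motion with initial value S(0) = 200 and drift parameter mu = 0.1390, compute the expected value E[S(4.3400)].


E[S(t)] = S(0) * exp(mu * t)
= 200 * exp(0.1390 * 4.3400)
= 200 * 1.8281
= 365.6137

365.6137


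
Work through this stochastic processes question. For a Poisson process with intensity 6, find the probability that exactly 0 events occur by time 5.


P(N(t)=k) = (lambda*t)^k * exp(-lambda*t) / k!
lambda*t = 30
= 30^0 * exp(-30) / 0!
= 1 * 9.3576e-14 / 1
= 9.3576e-14

9.3576e-14


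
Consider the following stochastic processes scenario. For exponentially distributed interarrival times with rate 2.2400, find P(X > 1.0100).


P(X > t) = exp(-lambda * t)
= exp(-2.2400 * 1.0100)
= exp(-2.2624) = 0.1041

0.1041


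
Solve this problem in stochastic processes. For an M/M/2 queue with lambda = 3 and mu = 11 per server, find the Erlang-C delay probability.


a = lambda/mu = 0.2727
rho = a/c = 0.1364
Erlang-C formula applied:
C(c,a) = 0.0327

0.0327


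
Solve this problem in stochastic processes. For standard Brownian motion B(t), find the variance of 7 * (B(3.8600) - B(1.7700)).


Var(alpha*(B(t)-B(s))) = alpha^2 * (t-s)
= 7^2 * (3.8600 - 1.7700)
= 49 * 2.0900
= 102.4100

102.4100


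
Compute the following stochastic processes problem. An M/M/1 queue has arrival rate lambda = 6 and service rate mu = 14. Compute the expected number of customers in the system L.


rho = 6/14 = 0.4286
L = rho/(1-rho)
= 0.4286/0.5714
= 0.7500

0.7500


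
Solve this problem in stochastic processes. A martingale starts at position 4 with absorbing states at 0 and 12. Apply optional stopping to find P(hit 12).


By optional stopping theorem: E(M at tau) = M(0) = 4
P(hit 12)*12 + P(hit 0)*0 = 4
P(hit 12) = (4 - 0)/(12 - 0) = 1/3 = 0.3333

0.3333


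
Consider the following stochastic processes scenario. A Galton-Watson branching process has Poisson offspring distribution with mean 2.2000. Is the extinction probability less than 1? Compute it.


Since mu = 2.2000 > 1, extinction prob q < 1.
Solve s = exp(mu*(s-1)) iteratively.
q = 0.1563

0.1563


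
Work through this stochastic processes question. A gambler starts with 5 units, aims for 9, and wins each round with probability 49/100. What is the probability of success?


Gambler's ruin formula:
r = q/p = 0.5100/0.4900 = 1.0408
P(win) = (1 - r^i)/(1 - r^N)
= (1 - 1.0408^5)/(1 - 1.0408^9)
= 0.5109

0.5109


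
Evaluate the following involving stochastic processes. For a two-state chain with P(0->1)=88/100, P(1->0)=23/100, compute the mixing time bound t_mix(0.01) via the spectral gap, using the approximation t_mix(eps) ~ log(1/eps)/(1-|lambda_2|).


lambda_2 = |1 - p01 - p10| = |1 - 0.8800 - 0.2300| = 0.1100
t_mix ~ log(1/eps)/(1 - |lambda_2|)
= log(100)/(1 - 0.1100) = 4.6052/0.8900
= 5.1743

5.1743


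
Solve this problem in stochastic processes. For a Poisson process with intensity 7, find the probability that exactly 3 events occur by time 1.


P(N(t)=k) = (lambda*t)^k * exp(-lambda*t) / k!
lambda*t = 7
= 7^3 * exp(-7) / 3!
= 343 * 9.1188e-04 / 6
= 0.0521

0.0521


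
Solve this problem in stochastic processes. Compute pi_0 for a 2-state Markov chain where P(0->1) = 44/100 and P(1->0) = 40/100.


Stationary distribution: pi_0 = p10/(p01+p10), pi_1 = p01/(p01+p10)
p01 = 0.4400, p10 = 0.4000
pi_0 = 0.4762

0.4762


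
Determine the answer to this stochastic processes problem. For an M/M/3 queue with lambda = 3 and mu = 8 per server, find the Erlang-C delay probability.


a = lambda/mu = 0.3750
rho = a/c = 0.1250
Erlang-C formula applied:
C(c,a) = 0.0069

0.0069


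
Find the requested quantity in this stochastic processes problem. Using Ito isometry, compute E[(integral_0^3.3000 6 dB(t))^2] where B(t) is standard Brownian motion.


By Ito isometry: E[(int f dB)^2] = int f^2 dt
= 6^2 * 3.3000
= 36 * 3.3000 = 118.8000

118.8000


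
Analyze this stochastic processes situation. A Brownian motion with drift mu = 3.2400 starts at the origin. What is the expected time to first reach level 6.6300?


Expected first passage time = a/mu
= 6.6300/3.2400
= 2.0463

2.0463


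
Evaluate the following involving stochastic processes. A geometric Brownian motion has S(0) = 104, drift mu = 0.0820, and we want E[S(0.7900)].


E[S(t)] = S(0) * exp(mu * t)
= 104 * exp(0.0820 * 0.7900)
= 104 * 1.0669
= 110.9601

110.9601


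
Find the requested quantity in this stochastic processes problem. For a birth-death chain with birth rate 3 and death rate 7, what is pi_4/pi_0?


For birth-death process, pi_n/pi_0 = (lambda/mu)^n
= (3/7)^4
= 0.0337

0.0337


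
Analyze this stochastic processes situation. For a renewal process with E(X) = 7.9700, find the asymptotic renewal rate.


Long-run renewal rate = 1/E(X)
= 1/7.9700
= 0.1255

0.1255


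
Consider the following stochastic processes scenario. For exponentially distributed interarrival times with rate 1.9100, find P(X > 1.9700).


P(X > t) = exp(-lambda * t)
= exp(-1.9100 * 1.9700)
= exp(-3.7627) = 0.0232

0.0232


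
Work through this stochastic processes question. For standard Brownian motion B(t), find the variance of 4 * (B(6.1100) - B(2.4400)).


Var(alpha*(B(t)-B(s))) = alpha^2 * (t-s)
= 4^2 * (6.1100 - 2.4400)
= 16 * 3.6700
= 58.7200

58.7200


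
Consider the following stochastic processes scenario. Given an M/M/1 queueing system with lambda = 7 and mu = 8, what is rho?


rho = lambda/mu
= 7/8
= 0.8750

0.8750


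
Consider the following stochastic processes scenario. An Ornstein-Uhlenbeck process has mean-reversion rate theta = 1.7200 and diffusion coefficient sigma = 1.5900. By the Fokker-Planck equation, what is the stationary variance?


Stationary variance = sigma^2 / (2*theta)
= 1.5900^2 / (2*1.7200)
= 2.5281 / 3.4400
= 0.7349

0.7349


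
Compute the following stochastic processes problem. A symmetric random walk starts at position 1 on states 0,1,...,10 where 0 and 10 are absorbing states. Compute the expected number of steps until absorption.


For symmetric RW on 0,...,N with absorbing barriers, E(i) = i*(N-i)
E(1) = 1 * 9 = 9

9


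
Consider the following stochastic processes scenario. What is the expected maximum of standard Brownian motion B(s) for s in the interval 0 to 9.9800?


E(max B(s)) = sqrt(2t/pi)
= sqrt(2*9.9800/pi)
= sqrt(6.3535)
= 2.5206

2.5206


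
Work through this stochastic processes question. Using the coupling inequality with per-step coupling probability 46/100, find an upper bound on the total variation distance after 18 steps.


TV distance bound <= (1-delta)^n
= (1 - 0.4600)^18
= 0.5400^18
= 1.5244e-05

1.5244e-05


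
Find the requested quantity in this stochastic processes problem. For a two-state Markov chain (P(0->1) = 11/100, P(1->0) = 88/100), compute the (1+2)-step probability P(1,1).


P^3 = P^1 * P^2
Computing via matrix multiplication of the transition matrix.
Entry (1,1) of P^3 = 0.1111

0.1111


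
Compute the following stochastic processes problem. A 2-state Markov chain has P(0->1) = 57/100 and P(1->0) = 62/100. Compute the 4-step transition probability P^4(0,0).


Computing P^4 by matrix multiplication.
P = [[0.4300, 0.5700], [0.6200, 0.3800]]
After raising P to the power 4:
P^4(0,0) = 0.5216

0.5216


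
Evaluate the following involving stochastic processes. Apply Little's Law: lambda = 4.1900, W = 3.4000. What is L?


Little's Law: L = lambda * W
= 4.1900 * 3.4000
= 14.2460

14.2460


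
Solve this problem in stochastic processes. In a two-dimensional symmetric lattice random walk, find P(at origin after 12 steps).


P = C(12,6)^2 / 4^12
= 924^2 / 16777216
= 853776 / 16777216
= 0.0509

0.0509


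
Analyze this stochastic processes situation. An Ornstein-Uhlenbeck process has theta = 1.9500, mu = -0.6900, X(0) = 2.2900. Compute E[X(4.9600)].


E[X(t)] = mu + (X(0) - mu)*exp(-theta*t)
= -0.6900 + (2.2900 - -0.6900)*exp(-1.9500*4.9600)
= -0.6900 + 2.9800 * 6.3024e-05
= -0.6898

-0.6898


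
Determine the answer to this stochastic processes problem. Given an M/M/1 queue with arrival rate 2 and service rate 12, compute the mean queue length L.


rho = 2/12 = 0.1667
L = rho/(1-rho)
= 0.1667/0.8333
= 0.2000

0.2000


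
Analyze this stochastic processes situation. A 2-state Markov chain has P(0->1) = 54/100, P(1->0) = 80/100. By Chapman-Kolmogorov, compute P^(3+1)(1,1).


P^4 = P^3 * P^1
Computing via matrix multiplication of the transition matrix.
Entry (1,1) of P^4 = 0.4110

0.4110


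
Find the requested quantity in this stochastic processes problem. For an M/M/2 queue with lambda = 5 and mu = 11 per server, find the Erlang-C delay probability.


a = lambda/mu = 0.4545
rho = a/c = 0.2273
Erlang-C formula applied:
C(c,a) = 0.0842

0.0842


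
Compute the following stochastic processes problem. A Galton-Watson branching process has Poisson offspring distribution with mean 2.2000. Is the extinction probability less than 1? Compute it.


Since mu = 2.2000 > 1, extinction prob q < 1.
Solve s = exp(mu*(s-1)) iteratively.
q = 0.1563

0.1563


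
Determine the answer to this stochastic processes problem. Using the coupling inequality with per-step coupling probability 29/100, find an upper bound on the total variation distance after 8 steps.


TV distance bound <= (1-delta)^n
= (1 - 0.2900)^8
= 0.7100^8
= 0.0646

0.0646


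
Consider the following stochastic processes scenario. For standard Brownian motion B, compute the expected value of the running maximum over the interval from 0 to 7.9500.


E(max B(s)) = sqrt(2t/pi)
= sqrt(2*7.9500/pi)
= sqrt(5.0611)
= 2.2497

2.2497


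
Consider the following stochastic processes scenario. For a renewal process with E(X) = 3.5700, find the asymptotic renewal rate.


Long-run renewal rate = 1/E(X)
= 1/3.5700
= 0.2801

0.2801


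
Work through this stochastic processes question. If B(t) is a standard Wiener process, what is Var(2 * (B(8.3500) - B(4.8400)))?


Var(alpha*(B(t)-B(s))) = alpha^2 * (t-s)
= 2^2 * (8.3500 - 4.8400)
= 4 * 3.5100
= 14.0400

14.0400


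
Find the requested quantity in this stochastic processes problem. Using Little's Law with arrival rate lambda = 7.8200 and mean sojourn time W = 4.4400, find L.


Little's Law: L = lambda * W
= 7.8200 * 4.4400
= 34.7208

34.7208


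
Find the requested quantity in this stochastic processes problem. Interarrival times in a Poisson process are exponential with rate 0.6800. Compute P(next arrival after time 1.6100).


P(X > t) = exp(-lambda * t)
= exp(-0.6800 * 1.6100)
= exp(-1.0948) = 0.3346

0.3346


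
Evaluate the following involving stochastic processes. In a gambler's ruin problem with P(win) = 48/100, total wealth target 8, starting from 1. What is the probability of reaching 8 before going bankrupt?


Gambler's ruin formula:
r = q/p = 0.5200/0.4800 = 1.0833
P(win) = (1 - r^i)/(1 - r^N)
= (1 - 1.0833^1)/(1 - 1.0833^8)
= 0.0929

0.0929


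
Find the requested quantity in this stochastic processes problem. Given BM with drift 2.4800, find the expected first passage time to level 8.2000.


Expected first passage time = a/mu
= 8.2000/2.4800
= 3.3065

3.3065


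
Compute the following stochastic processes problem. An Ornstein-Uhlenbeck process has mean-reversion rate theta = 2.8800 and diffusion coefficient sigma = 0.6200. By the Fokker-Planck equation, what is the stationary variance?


Stationary variance = sigma^2 / (2*theta)
= 0.6200^2 / (2*2.8800)
= 0.3844 / 5.7600
= 0.0667

0.0667


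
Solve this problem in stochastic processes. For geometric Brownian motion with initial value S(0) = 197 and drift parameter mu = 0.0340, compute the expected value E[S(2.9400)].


E[S(t)] = S(0) * exp(mu * t)
= 197 * exp(0.0340 * 2.9400)
= 197 * 1.1051
= 217.7100

217.7100


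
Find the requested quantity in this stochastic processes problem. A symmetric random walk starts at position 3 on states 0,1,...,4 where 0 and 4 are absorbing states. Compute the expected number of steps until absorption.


For symmetric RW on 0,...,N with absorbing barriers, E(i) = i*(N-i)
E(3) = 3 * 1 = 3

3


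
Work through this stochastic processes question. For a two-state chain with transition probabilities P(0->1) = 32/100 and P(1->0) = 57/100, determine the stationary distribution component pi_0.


Stationary distribution: pi_0 = p10/(p01+p10), pi_1 = p01/(p01+p10)
p01 = 0.3200, p10 = 0.5700
pi_0 = 0.6404

0.6404


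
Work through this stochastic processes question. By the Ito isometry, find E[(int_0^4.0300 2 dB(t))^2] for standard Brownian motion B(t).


By Ito isometry: E[(int f dB)^2] = int f^2 dt
= 2^2 * 4.0300
= 4 * 4.0300 = 16.1200

16.1200


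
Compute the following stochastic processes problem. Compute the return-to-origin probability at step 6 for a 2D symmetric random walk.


P = C(6,3)^2 / 4^6
= 20^2 / 4096
= 400 / 4096
= 0.0977

0.0977


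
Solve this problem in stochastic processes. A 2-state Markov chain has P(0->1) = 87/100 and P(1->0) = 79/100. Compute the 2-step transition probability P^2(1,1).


Computing P^2 by matrix multiplication.
P = [[0.1300, 0.8700], [0.7900, 0.2100]]
After raising P to the power 2:
P^2(1,1) = 0.7314

0.7314


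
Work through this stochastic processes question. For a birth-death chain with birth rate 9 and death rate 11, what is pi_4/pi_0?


For birth-death process, pi_n/pi_0 = (lambda/mu)^n
= (9/11)^4
= 0.4481

0.4481


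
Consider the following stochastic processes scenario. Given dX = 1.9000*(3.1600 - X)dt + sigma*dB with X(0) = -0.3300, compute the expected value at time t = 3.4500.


E[X(t)] = mu + (X(0) - mu)*exp(-theta*t)
= 3.1600 + (-0.3300 - 3.1600)*exp(-1.9000*3.4500)
= 3.1600 + -3.4900 * 0.0014
= 3.1550

3.1550


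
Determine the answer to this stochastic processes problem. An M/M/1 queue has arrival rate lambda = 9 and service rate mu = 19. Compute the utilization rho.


rho = lambda/mu
= 9/19
= 0.4737

0.4737


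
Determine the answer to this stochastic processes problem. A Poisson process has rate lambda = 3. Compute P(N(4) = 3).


P(N(t)=k) = (lambda*t)^k * exp(-lambda*t) / k!
lambda*t = 12
= 12^3 * exp(-12) / 3!
= 1728 * 6.1442e-06 / 6
= 0.0018

0.0018


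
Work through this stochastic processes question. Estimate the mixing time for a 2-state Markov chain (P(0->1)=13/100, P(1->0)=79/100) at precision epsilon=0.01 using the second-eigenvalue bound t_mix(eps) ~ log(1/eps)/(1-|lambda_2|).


lambda_2 = |1 - p01 - p10| = |1 - 0.1300 - 0.7900| = 0.0800
t_mix ~ log(1/eps)/(1 - |lambda_2|)
= log(100)/(1 - 0.0800) = 4.6052/0.9200
= 5.0056

5.0056


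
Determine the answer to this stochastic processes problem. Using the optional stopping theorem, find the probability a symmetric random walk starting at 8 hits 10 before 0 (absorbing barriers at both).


By optional stopping theorem: E(M at tau) = M(0) = 8
P(hit 10)*10 + P(hit 0)*0 = 8
P(hit 10) = (8 - 0)/(10 - 0) = 4/5 = 0.8000

0.8000


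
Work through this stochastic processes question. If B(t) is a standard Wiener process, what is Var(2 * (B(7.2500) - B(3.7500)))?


Var(alpha*(B(t)-B(s))) = alpha^2 * (t-s)
= 2^2 * (7.2500 - 3.7500)
= 4 * 3.5000
= 14.0000

14.0000


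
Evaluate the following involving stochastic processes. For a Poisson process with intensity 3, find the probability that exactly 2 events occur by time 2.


P(N(t)=k) = (lambda*t)^k * exp(-lambda*t) / k!
lambda*t = 6
= 6^2 * exp(-6) / 2!
= 36 * 0.0025 / 2
= 0.0446

0.0446


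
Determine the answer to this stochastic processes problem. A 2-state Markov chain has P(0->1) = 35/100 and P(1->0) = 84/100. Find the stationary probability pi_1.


Stationary distribution: pi_0 = p10/(p01+p10), pi_1 = p01/(p01+p10)
p01 = 0.3500, p10 = 0.8400
pi_1 = 0.2941

0.2941


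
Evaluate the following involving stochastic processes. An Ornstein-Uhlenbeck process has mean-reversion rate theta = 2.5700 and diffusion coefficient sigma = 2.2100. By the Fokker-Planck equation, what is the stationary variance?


Stationary variance = sigma^2 / (2*theta)
= 2.2100^2 / (2*2.5700)
= 4.8841 / 5.1400
= 0.9502

0.9502


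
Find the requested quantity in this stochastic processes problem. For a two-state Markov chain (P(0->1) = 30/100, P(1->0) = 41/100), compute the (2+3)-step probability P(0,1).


P^5 = P^2 * P^3
Computing via matrix multiplication of the transition matrix.
Entry (0,1) of P^5 = 0.4217

0.4217


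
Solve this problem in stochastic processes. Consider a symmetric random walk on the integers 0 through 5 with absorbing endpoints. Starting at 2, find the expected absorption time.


For symmetric RW on 0,...,N with absorbing barriers, E(i) = i*(N-i)
E(2) = 2 * 3 = 6

6


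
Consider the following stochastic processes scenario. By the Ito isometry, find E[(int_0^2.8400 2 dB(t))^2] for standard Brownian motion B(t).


By Ito isometry: E[(int f dB)^2] = int f^2 dt
= 2^2 * 2.8400
= 4 * 2.8400 = 11.3600

11.3600


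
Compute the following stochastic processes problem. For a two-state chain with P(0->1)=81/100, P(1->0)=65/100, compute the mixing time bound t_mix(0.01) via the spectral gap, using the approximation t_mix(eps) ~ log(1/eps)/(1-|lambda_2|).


lambda_2 = |1 - p01 - p10| = |1 - 0.8100 - 0.6500| = 0.4600
t_mix ~ log(1/eps)/(1 - |lambda_2|)
= log(100)/(1 - 0.4600) = 4.6052/0.5400
= 8.5281

8.5281


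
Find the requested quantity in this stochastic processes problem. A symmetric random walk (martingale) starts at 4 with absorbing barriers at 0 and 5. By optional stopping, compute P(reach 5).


By optional stopping theorem: E(M at tau) = M(0) = 4
P(hit 5)*5 + P(hit 0)*0 = 4
P(hit 5) = (4 - 0)/(5 - 0) = 4/5 = 0.8000

0.8000


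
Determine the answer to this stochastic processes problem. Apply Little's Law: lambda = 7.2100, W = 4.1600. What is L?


Little's Law: L = lambda * W
= 7.2100 * 4.1600
= 29.9936

29.9936


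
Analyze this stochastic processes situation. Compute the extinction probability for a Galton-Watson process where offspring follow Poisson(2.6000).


Since mu = 2.6000 > 1, extinction prob q < 1.
Solve s = exp(mu*(s-1)) iteratively.
q = 0.0951

0.0951


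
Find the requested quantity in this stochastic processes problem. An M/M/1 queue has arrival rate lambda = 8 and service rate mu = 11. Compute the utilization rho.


rho = lambda/mu
= 8/11
= 0.7273

0.7273


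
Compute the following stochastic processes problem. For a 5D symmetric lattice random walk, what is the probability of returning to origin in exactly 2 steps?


P(return in 2 steps) = P(reverse first step) = 1/(2d)
= 1/10
= 0.1000

0.1000


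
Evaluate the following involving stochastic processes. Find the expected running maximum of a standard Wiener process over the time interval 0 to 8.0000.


E(max B(s)) = sqrt(2t/pi)
= sqrt(2*8.0000/pi)
= sqrt(5.0930)
= 2.2568

2.2568


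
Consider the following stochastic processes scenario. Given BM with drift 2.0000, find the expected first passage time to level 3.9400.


Expected first passage time = a/mu
= 3.9400/2.0000
= 1.9700

1.9700


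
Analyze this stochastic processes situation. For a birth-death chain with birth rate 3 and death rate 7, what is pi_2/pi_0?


For birth-death process, pi_n/pi_0 = (lambda/mu)^n
= (3/7)^2
= 0.1837

0.1837


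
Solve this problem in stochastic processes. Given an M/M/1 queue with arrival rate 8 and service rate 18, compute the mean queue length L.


rho = 8/18 = 0.4444
L = rho/(1-rho)
= 0.4444/0.5556
= 0.8000

0.8000


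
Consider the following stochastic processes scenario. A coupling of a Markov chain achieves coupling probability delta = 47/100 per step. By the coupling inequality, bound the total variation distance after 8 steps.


TV distance bound <= (1-delta)^n
= (1 - 0.4700)^8
= 0.5300^8
= 0.0062

0.0062


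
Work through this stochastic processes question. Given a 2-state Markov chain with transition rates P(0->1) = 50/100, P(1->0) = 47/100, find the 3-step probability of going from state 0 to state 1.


Computing P^3 by matrix multiplication.
P = [[0.5000, 0.5000], [0.4700, 0.5300]]
After raising P to the power 3:
P^3(0,1) = 0.5154

0.5154


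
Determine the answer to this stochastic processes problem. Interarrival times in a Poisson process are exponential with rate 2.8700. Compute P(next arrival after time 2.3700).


P(X > t) = exp(-lambda * t)
= exp(-2.8700 * 2.3700)
= exp(-6.8019) = 0.0011

0.0011


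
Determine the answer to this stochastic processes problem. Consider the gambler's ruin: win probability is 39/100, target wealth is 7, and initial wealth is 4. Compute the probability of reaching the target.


Gambler's ruin formula:
r = q/p = 0.6100/0.3900 = 1.5641
P(win) = (1 - r^i)/(1 - r^N)
= (1 - 1.5641^4)/(1 - 1.5641^7)
= 0.2276

0.2276


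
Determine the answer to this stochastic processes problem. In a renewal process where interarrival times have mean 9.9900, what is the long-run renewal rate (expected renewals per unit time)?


Long-run renewal rate = 1/E(X)
= 1/9.9900
= 0.1001

0.1001


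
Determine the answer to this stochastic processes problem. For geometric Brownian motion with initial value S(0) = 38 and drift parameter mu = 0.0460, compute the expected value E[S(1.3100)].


E[S(t)] = S(0) * exp(mu * t)
= 38 * exp(0.0460 * 1.3100)
= 38 * 1.0621
= 40.3603

40.3603


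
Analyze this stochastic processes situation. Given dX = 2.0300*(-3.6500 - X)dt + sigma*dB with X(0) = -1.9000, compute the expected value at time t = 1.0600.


E[X(t)] = mu + (X(0) - mu)*exp(-theta*t)
= -3.6500 + (-1.9000 - -3.6500)*exp(-2.0300*1.0600)
= -3.6500 + 1.7500 * 0.1163
= -3.4465

-3.4465


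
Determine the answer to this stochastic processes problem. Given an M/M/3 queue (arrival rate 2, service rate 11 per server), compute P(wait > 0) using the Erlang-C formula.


a = lambda/mu = 0.1818
rho = a/c = 0.0606
Erlang-C formula applied:
C(c,a) = 8.8909e-04

8.8909e-04


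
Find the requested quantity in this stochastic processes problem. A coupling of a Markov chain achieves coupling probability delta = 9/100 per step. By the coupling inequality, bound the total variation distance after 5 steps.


TV distance bound <= (1-delta)^n
= (1 - 0.0900)^5
= 0.9100^5
= 0.6240

0.6240


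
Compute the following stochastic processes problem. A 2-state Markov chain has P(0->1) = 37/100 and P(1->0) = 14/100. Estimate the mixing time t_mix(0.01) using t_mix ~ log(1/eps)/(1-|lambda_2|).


lambda_2 = |1 - p01 - p10| = |1 - 0.3700 - 0.1400| = 0.4900
t_mix ~ log(1/eps)/(1 - |lambda_2|)
= log(100)/(1 - 0.4900) = 4.6052/0.5100
= 9.0297

9.0297


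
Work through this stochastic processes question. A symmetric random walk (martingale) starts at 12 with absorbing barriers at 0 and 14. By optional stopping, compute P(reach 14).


By optional stopping theorem: E(M at tau) = M(0) = 12
P(hit 14)*14 + P(hit 0)*0 = 12
P(hit 14) = (12 - 0)/(14 - 0) = 6/7 = 0.8571

0.8571


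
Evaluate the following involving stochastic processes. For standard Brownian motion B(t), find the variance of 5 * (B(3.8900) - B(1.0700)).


Var(alpha*(B(t)-B(s))) = alpha^2 * (t-s)
= 5^2 * (3.8900 - 1.0700)
= 25 * 2.8200
= 70.5000

70.5000


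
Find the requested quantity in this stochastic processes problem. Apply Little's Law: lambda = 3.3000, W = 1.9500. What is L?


Little's Law: L = lambda * W
= 3.3000 * 1.9500
= 6.4350

6.4350


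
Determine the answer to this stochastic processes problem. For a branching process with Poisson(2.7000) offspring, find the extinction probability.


Since mu = 2.7000 > 1, extinction prob q < 1.
Solve s = exp(mu*(s-1)) iteratively.
q = 0.0844

0.0844


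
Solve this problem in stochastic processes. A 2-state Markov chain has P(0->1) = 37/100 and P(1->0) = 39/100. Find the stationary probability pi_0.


Stationary distribution: pi_0 = p10/(p01+p10), pi_1 = p01/(p01+p10)
p01 = 0.3700, p10 = 0.3900
pi_0 = 0.5132

0.5132


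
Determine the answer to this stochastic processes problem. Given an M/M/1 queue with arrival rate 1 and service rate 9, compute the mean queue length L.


rho = 1/9 = 0.1111
L = rho/(1-rho)
= 0.1111/0.8889
= 0.1250

0.1250


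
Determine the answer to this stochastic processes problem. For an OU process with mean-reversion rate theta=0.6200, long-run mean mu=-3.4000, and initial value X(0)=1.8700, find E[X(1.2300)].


E[X(t)] = mu + (X(0) - mu)*exp(-theta*t)
= -3.4000 + (1.8700 - -3.4000)*exp(-0.6200*1.2300)
= -3.4000 + 5.2700 * 0.4665
= -0.9418

-0.9418


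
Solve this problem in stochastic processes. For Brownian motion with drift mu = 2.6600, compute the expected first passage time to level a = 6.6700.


Expected first passage time = a/mu
= 6.6700/2.6600
= 2.5075

2.5075


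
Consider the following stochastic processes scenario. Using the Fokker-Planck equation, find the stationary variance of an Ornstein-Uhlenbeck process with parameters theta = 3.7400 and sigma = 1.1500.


Stationary variance = sigma^2 / (2*theta)
= 1.1500^2 / (2*3.7400)
= 1.3225 / 7.4800
= 0.1768

0.1768


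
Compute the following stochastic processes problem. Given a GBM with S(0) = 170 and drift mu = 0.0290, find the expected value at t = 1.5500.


E[S(t)] = S(0) * exp(mu * t)
= 170 * exp(0.0290 * 1.5500)
= 170 * 1.0460
= 177.8158

177.8158


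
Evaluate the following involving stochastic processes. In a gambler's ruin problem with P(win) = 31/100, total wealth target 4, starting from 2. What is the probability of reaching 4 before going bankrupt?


Gambler's ruin formula:
r = q/p = 0.6900/0.3100 = 2.2258
P(win) = (1 - r^i)/(1 - r^N)
= (1 - 2.2258^2)/(1 - 2.2258^4)
= 0.1679

0.1679


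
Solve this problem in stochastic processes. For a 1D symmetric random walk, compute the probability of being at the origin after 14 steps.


P(S(14) = 0) = C(14,7) / 4^7
= 3432 / 16384
= 0.2095

0.2095


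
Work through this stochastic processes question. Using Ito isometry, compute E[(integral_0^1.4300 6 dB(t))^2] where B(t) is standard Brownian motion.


By Ito isometry: E[(int f dB)^2] = int f^2 dt
= 6^2 * 1.4300
= 36 * 1.4300 = 51.4800

51.4800


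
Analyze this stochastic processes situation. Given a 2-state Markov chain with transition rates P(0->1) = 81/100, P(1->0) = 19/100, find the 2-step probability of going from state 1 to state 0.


Computing P^2 by matrix multiplication.
P = [[0.1900, 0.8100], [0.1900, 0.8100]]
After raising P to the power 2:
P^2(1,0) = 0.1900

0.1900


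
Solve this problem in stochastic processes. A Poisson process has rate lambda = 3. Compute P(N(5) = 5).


P(N(t)=k) = (lambda*t)^k * exp(-lambda*t) / k!
lambda*t = 15
= 15^5 * exp(-15) / 5!
= 759375 * 3.0590e-07 / 120
= 0.0019

0.0019


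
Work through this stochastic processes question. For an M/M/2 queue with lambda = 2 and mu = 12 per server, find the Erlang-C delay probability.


a = lambda/mu = 0.1667
rho = a/c = 0.0833
Erlang-C formula applied:
C(c,a) = 0.0128

0.0128


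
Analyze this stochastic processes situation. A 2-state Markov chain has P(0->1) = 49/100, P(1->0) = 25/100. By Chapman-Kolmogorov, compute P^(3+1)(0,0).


P^4 = P^3 * P^1
Computing via matrix multiplication of the transition matrix.
Entry (0,0) of P^4 = 0.3409

0.3409


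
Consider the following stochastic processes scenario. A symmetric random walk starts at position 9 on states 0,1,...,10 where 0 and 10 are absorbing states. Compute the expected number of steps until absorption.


For symmetric RW on 0,...,N with absorbing barriers, E(i) = i*(N-i)
E(9) = 9 * 1 = 9

9


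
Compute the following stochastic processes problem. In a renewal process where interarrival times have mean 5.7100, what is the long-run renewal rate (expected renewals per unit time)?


Long-run renewal rate = 1/E(X)
= 1/5.7100
= 0.1751

0.1751


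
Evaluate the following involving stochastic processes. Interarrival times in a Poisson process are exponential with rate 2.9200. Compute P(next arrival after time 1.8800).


P(X > t) = exp(-lambda * t)
= exp(-2.9200 * 1.8800)
= exp(-5.4896) = 0.0041

0.0041


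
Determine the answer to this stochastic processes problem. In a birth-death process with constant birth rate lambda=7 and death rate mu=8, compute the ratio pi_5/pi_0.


For birth-death process, pi_n/pi_0 = (lambda/mu)^n
= (7/8)^5
= 0.5129

0.5129


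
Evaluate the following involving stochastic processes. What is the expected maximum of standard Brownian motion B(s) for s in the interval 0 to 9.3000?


E(max B(s)) = sqrt(2t/pi)
= sqrt(2*9.3000/pi)
= sqrt(5.9206)
= 2.4332

2.4332


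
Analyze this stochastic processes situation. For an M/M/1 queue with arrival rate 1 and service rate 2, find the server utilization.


rho = lambda/mu
= 1/2
= 0.5000

0.5000


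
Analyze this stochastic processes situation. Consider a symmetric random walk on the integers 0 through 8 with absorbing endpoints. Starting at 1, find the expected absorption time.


For symmetric RW on 0,...,N with absorbing barriers, E(i) = i*(N-i)
E(1) = 1 * 7 = 7

7


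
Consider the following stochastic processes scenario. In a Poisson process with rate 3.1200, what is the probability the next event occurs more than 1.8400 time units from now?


P(X > t) = exp(-lambda * t)
= exp(-3.1200 * 1.8400)
= exp(-5.7408) = 0.0032

0.0032


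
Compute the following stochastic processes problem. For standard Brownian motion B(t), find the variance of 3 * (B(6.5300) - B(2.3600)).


Var(alpha*(B(t)-B(s))) = alpha^2 * (t-s)
= 3^2 * (6.5300 - 2.3600)
= 9 * 4.1700
= 37.5300

37.5300


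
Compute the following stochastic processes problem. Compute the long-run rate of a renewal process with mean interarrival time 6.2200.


Long-run renewal rate = 1/E(X)
= 1/6.2200
= 0.1608

0.1608


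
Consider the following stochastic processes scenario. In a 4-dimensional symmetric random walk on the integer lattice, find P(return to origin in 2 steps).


P(return in 2 steps) = P(reverse first step) = 1/(2d)
= 1/8
= 0.1250

0.1250


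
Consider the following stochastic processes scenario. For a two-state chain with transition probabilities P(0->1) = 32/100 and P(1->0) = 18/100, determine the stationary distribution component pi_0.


Stationary distribution: pi_0 = p10/(p01+p10), pi_1 = p01/(p01+p10)
p01 = 0.3200, p10 = 0.1800
pi_0 = 0.3600

0.3600


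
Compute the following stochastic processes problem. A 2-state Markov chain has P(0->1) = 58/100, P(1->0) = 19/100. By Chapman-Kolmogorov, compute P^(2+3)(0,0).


P^5 = P^2 * P^3
Computing via matrix multiplication of the transition matrix.
Entry (0,0) of P^5 = 0.2472

0.2472


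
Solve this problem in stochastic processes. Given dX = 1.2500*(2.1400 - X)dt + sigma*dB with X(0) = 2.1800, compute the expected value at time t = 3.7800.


E[X(t)] = mu + (X(0) - mu)*exp(-theta*t)
= 2.1400 + (2.1800 - 2.1400)*exp(-1.2500*3.7800)
= 2.1400 + 0.0400 * 0.0089
= 2.1404

2.1404


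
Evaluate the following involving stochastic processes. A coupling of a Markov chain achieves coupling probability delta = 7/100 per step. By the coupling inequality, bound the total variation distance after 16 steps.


TV distance bound <= (1-delta)^n
= (1 - 0.0700)^16
= 0.9300^16
= 0.3131

0.3131


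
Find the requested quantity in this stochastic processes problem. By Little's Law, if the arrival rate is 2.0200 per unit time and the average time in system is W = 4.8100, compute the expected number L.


Little's Law: L = lambda * W
= 2.0200 * 4.8100
= 9.7162

9.7162


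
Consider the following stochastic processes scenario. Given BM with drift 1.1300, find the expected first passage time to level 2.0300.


Expected first passage time = a/mu
= 2.0300/1.1300
= 1.7965

1.7965


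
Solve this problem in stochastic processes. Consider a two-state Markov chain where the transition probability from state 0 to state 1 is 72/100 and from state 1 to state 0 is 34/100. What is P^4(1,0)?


Computing P^4 by matrix multiplication.
P = [[0.2800, 0.7200], [0.3400, 0.6600]]
After raising P to the power 4:
P^4(1,0) = 0.3208

0.3208


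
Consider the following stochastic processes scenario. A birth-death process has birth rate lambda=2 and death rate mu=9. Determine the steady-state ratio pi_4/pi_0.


For birth-death process, pi_n/pi_0 = (lambda/mu)^n
= (2/9)^4
= 0.0024

0.0024


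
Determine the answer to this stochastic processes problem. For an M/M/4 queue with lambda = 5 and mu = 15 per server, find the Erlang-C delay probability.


a = lambda/mu = 0.3333
rho = a/c = 0.0833
Erlang-C formula applied:
C(c,a) = 4.0209e-04

4.0209e-04


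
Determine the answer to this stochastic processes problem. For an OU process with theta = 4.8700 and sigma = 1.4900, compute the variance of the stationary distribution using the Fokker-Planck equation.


Stationary variance = sigma^2 / (2*theta)
= 1.4900^2 / (2*4.8700)
= 2.2201 / 9.7400
= 0.2279

0.2279


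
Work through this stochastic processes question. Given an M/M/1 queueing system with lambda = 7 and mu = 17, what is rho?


rho = lambda/mu
= 7/17
= 0.4118

0.4118


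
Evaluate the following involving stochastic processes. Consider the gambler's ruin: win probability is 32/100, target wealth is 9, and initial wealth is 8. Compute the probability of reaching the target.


Gambler's ruin formula:
r = q/p = 0.6800/0.3200 = 2.1250
P(win) = (1 - r^i)/(1 - r^N)
= (1 - 2.1250^8)/(1 - 2.1250^9)
= 0.4700

0.4700


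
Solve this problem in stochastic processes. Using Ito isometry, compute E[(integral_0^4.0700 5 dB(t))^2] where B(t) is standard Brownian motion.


By Ito isometry: E[(int f dB)^2] = int f^2 dt
= 5^2 * 4.0700
= 25 * 4.0700 = 101.7500

101.7500


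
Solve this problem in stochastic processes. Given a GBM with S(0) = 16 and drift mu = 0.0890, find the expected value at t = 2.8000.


E[S(t)] = S(0) * exp(mu * t)
= 16 * exp(0.0890 * 2.8000)
= 16 * 1.2830
= 20.5280

20.5280


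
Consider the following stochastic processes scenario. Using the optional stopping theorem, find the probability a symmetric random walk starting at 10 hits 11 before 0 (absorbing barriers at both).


By optional stopping theorem: E(M at tau) = M(0) = 10
P(hit 11)*11 + P(hit 0)*0 = 10
P(hit 11) = (10 - 0)/(11 - 0) = 10/11 = 0.9091

0.9091


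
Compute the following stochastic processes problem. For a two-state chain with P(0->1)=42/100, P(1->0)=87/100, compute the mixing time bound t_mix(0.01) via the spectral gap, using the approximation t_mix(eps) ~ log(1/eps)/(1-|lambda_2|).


lambda_2 = |1 - p01 - p10| = |1 - 0.4200 - 0.8700| = 0.2900
t_mix ~ log(1/eps)/(1 - |lambda_2|)
= log(100)/(1 - 0.2900) = 4.6052/0.7100
= 6.4862

6.4862


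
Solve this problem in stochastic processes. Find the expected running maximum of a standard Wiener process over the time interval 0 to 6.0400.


E(max B(s)) = sqrt(2t/pi)
= sqrt(2*6.0400/pi)
= sqrt(3.8452)
= 1.9609

1.9609


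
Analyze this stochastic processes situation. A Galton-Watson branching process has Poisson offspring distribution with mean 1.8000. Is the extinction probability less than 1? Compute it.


Since mu = 1.8000 > 1, extinction prob q < 1.
Solve s = exp(mu*(s-1)) iteratively.
q = 0.2676

0.2676


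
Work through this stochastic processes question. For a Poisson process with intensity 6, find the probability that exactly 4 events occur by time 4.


P(N(t)=k) = (lambda*t)^k * exp(-lambda*t) / k!
lambda*t = 24
= 24^4 * exp(-24) / 4!
= 331776 * 3.7751e-11 / 24
= 5.2187e-07

5.2187e-07


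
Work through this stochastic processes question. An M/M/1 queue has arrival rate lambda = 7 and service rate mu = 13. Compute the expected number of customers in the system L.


rho = 7/13 = 0.5385
L = rho/(1-rho)
= 0.5385/0.4615
= 1.1667

1.1667


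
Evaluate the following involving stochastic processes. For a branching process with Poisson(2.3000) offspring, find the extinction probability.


Since mu = 2.3000 > 1, extinction prob q < 1.
Solve s = exp(mu*(s-1)) iteratively.
q = 0.1376

0.1376


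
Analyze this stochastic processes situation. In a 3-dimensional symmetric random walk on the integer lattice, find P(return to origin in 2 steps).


P(return in 2 steps) = P(reverse first step) = 1/(2d)
= 1/6
= 0.1667

0.1667


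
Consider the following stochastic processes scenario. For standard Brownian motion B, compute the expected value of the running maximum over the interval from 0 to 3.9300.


E(max B(s)) = sqrt(2t/pi)
= sqrt(2*3.9300/pi)
= sqrt(2.5019)
= 1.5817

1.5817


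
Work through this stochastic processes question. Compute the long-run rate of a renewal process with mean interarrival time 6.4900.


Long-run renewal rate = 1/E(X)
= 1/6.4900
= 0.1541

0.1541


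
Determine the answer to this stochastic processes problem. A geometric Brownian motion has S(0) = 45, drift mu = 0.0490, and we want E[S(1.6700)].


E[S(t)] = S(0) * exp(mu * t)
= 45 * exp(0.0490 * 1.6700)
= 45 * 1.0853
= 48.8372

48.8372


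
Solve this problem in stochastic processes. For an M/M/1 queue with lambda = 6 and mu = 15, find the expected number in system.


rho = 6/15 = 0.4000
L = rho/(1-rho)
= 0.4000/0.6000
= 0.6667

0.6667


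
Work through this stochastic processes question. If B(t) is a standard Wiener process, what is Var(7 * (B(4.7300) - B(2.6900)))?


Var(alpha*(B(t)-B(s))) = alpha^2 * (t-s)
= 7^2 * (4.7300 - 2.6900)
= 49 * 2.0400
= 99.9600

99.9600


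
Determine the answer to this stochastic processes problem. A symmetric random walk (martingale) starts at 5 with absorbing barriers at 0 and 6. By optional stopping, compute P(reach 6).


By optional stopping theorem: E(M at tau) = M(0) = 5
P(hit 6)*6 + P(hit 0)*0 = 5
P(hit 6) = (5 - 0)/(6 - 0) = 5/6 = 0.8333

0.8333


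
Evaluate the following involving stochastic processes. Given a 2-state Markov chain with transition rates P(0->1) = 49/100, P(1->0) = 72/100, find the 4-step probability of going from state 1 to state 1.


Computing P^4 by matrix multiplication.
P = [[0.5100, 0.4900], [0.7200, 0.2800]]
After raising P to the power 4:
P^4(1,1) = 0.4061

0.4061


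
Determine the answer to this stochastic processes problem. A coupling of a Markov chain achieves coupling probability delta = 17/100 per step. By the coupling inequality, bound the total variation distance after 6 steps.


TV distance bound <= (1-delta)^n
= (1 - 0.1700)^6
= 0.8300^6
= 0.3269

0.3269


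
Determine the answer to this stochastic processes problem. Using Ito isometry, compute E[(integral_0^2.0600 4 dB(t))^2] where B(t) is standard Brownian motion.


By Ito isometry: E[(int f dB)^2] = int f^2 dt
= 4^2 * 2.0600
= 16 * 2.0600 = 32.9600

32.9600


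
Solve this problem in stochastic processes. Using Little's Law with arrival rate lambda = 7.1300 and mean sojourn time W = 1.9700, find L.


Little's Law: L = lambda * W
= 7.1300 * 1.9700
= 14.0461

14.0461


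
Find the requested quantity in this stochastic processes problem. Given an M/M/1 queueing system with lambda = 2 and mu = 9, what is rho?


rho = lambda/mu
= 2/9
= 0.2222

0.2222


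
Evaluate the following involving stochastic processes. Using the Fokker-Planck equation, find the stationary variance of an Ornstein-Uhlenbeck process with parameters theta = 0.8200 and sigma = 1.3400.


Stationary variance = sigma^2 / (2*theta)
= 1.3400^2 / (2*0.8200)
= 1.7956 / 1.6400
= 1.0949

1.0949


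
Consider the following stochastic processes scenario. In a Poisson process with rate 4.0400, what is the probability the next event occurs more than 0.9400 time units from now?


P(X > t) = exp(-lambda * t)
= exp(-4.0400 * 0.9400)
= exp(-3.7976) = 0.0224

0.0224


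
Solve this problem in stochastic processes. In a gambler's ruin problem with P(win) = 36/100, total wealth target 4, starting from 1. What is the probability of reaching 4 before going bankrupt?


Gambler's ruin formula:
r = q/p = 0.6400/0.3600 = 1.7778
P(win) = (1 - r^i)/(1 - r^N)
= (1 - 1.7778^1)/(1 - 1.7778^4)
= 0.0865

0.0865
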